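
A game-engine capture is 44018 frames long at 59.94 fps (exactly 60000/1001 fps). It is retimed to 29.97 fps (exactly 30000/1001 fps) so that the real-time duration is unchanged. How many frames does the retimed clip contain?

22009 frames

Target frames = source frames × (target rate / source rate) = 44018 × (30000/1001)/(60000/1001) = 44018 × 1/2 = 22009.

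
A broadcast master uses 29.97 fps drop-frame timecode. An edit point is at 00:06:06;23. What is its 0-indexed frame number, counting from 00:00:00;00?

As if non-drop at 30 labels/s: (0 × 3600 + 6 × 60 + 6) × 30 + 23 = 11003.
Minute boundaries passed: 6; those not divisible by 10: 6 − 0 = 6; dropped labels = 2 × 6 = 12.
Actual frame index = 11003 − 12 = 10991.

10991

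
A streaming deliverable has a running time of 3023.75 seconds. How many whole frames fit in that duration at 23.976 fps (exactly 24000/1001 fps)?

72497 frames

Frames = 3023.75 × 24000/1001 = 72570000/1001 ≈ 72497.5025.
Complete frames: 72497.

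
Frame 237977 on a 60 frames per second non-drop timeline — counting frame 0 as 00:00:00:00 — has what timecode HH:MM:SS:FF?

01:06:06:17

237977 ÷ 60 = 3966 full seconds, remainder 17 frames.
3966 s = 1 h 6 min 6 s.
Timecode: 01:06:06:17.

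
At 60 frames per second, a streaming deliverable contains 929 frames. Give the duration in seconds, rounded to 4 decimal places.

Running time = 929 × 1/60 = 929/60 s ≈ 15.4833 s.

15.4833 seconds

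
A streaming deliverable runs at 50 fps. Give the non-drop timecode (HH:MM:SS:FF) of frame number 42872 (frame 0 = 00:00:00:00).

42872 ÷ 50 = 857 full seconds, remainder 22 frames.
857 s = 0 h 14 min 17 s.
Timecode: 00:14:17:22.

00:14:17:22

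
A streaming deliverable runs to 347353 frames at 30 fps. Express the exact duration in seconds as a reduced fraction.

Running time = 347353 ÷ (30) = 347353 × 1/30 = 347353/30 s.

347353/30 seconds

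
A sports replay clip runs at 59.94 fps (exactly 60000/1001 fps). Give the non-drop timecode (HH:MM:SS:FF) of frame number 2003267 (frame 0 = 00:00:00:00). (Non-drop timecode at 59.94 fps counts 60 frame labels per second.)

2003267 ÷ 60 = 33387 full seconds, remainder 47 frames.
33387 s = 9 h 16 min 27 s.
Timecode: 09:16:27:47.

09:16:27:47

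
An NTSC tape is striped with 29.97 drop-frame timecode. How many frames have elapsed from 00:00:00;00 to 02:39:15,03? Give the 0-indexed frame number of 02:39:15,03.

Complete 10-minute blocks: 15, each 17982 frames → 269730.
Remaining 9 whole minutes in the current block: 1800 + 8 × 1798 = 16184 frames.
Within the current minute: 15 × 30 + 3 − 2 = 451 (labels ;00/;01 skipped at this minute). Total = 269730 + 16184 + 451 = 286365.

286365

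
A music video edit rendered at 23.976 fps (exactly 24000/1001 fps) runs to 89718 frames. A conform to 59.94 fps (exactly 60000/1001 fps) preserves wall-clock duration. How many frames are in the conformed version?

224295 frames

Target frames = source frames × (target rate / source rate) = 89718 × (60000/1001)/(24000/1001) = 89718 × 5/2 = 224295.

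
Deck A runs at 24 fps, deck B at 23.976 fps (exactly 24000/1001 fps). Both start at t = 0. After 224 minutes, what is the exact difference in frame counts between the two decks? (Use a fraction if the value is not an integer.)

46080/143 frames

224 min = 13440 s.
A emits 24 × 13440 = 322560 frames; B emits 24000/1001 × 13440 = 46080000/143.
Difference = 46080/143 frames (≈ 322.2378); B is behind A.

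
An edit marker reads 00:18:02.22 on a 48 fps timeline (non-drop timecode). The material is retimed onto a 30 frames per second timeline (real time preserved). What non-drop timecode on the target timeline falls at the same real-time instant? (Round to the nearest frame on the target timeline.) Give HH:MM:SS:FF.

00:18:02:14

Source frame index: (0×3600 + 18×60 + 2) × 48 + 22 = 51958.
Real time: 51958 / (48) = 25979/24 s.
Target frame: (25979/24) × (30) = 129895/4 ≈ 32473.750 → 32474.
At 30 labels/s: frame 32474 → 00:18:02:14.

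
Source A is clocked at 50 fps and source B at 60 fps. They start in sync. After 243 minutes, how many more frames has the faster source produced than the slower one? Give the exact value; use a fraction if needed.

243 min = 14580 s.
A emits 50 × 14580 = 729000 frames; B emits 60 × 14580 = 874800.
Difference = 145800 frames; B is ahead of A.

145800 frames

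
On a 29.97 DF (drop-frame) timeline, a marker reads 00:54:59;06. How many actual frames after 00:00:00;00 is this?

98878

As if non-drop at 30 labels/s: (0 × 3600 + 54 × 60 + 59) × 30 + 6 = 98976.
Minute boundaries passed: 54; those not divisible by 10: 54 − 5 = 49; dropped labels = 2 × 49 = 98.
Actual frame index = 98976 − 98 = 98878.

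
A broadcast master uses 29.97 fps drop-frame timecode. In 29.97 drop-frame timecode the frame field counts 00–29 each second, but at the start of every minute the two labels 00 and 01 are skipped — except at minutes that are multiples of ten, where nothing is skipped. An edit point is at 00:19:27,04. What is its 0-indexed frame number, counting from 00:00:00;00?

Complete 10-minute blocks: 1, each 17982 frames → 17982.
Remaining 9 whole minutes in the current block: 1800 + 8 × 1798 = 16184 frames.
Within the current minute: 27 × 30 + 4 − 2 = 812 (labels ;00/;01 skipped at this minute). Total = 17982 + 16184 + 812 = 34978.

34978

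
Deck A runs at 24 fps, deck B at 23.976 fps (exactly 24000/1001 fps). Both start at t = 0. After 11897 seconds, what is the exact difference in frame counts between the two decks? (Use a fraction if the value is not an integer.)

A emits 24 × 11897 = 285528 frames; B emits 24000/1001 × 11897 = 285528000/1001.
Difference = 285528/1001 frames (≈ 285.2428); B is behind A.

285528/1001 frames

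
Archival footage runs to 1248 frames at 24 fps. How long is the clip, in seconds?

52 seconds

Running time = 1248 / (24) = 52 s.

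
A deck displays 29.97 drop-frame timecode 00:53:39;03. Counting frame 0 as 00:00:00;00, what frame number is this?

96477

Complete 10-minute blocks: 5, each 17982 frames → 89910.
Remaining 3 whole minutes in the current block: 1800 + 2 × 1798 = 5396 frames.
Within the current minute: 39 × 30 + 3 − 2 = 1171 (labels ;00/;01 skipped at this minute). Total = 89910 + 5396 + 1171 = 96477.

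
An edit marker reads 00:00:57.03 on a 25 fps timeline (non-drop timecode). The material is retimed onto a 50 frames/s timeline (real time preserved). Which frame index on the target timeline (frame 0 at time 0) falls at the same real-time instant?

frame 2856

Source frame index: (0×3600 + 0×60 + 57) × 25 + 3 = 1428.
Real time: 1428 / (25) = 1428/25 s.
Target frame: (1428/25) × (50) = 2856.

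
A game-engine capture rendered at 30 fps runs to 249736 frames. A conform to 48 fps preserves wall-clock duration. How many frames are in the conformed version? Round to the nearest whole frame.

Frames at target rate = 249736 × (48) / (30) = 1997888/5 ≈ 399577.600.
Nearest whole frame: 399578.

399578 frames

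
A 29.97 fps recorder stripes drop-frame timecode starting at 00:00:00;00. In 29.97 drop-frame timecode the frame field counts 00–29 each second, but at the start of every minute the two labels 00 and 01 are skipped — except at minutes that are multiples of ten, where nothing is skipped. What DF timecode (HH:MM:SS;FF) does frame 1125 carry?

00:00:37;15

Ten DF minutes hold 17982 frames, so frame 1125 lies in block 0 (frames 0–17981) with 1125 frames into that block.
The block's first minute is 1800 frames and the rest 1798 each; 1125 frames reaches minute 0, so 0 × 18 + 0 × 2 = 0 labels have been skipped so far.
Adding those back, label number 1125 + 0 = 1125 at 30 labels/s is 37 s + 15 f = 0 h 0 min 37 s frame 15, i.e. 00:00:37;15.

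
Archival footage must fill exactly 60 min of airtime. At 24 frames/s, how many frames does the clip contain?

60 min = 3600 s.
Frames = 3600 × 24 = 86400.

86400 frames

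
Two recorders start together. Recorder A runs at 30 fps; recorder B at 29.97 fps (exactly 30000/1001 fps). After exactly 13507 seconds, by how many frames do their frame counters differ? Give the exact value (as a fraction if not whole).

31170/77 frames

A emits 30 × 13507 = 405210 frames; B emits 30000/1001 × 13507 = 31170000/77.
Difference = 31170/77 frames (≈ 404.8052); B is behind A.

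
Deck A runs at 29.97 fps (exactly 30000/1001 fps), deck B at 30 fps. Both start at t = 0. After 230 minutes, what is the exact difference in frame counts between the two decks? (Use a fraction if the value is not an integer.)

414000/1001 frames

230 min = 13800 s.
A emits 30000/1001 × 13800 = 414000000/1001 frames; B emits 30 × 13800 = 414000.
Difference = 414000/1001 frames (≈ 413.5864); B is ahead of A.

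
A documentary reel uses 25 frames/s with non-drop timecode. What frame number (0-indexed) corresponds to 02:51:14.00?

Total seconds to the label: (2 × 3600 + 51 × 60 + 14) = 10274.
Frame index = 10274 × 25 + 0 = 256850.

frame 256850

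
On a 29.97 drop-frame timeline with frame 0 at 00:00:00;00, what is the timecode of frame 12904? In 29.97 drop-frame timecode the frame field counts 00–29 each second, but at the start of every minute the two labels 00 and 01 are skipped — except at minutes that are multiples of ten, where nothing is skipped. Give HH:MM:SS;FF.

00:07:10;18

Each 10-minute DF block holds 10 × 60 × 30 − 9 × 2 = 17982 frames. 12904 ÷ 17982 → 0 full blocks, remainder 12904.
Within the partial block the first minute is 1800 frames and each further minute 1798, so 7 further minute boundaries passed. Total skipped labels = 18 × 0 + 2 × 7 = 14.
Non-drop label index = 12904 + 14 = 12918; at 30 labels/s that is 00:07:10:18, i.e. DF 00:07:10;18.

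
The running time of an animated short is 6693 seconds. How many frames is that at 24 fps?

160632 frames

Frames = 6693 × 24 = 160632.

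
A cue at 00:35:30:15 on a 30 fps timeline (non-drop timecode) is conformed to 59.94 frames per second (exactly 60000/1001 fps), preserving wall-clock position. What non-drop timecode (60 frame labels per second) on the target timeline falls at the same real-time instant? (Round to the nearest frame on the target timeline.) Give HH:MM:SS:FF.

Source frame index: (0×3600 + 35×60 + 30) × 30 + 15 = 63915.
Real time: 63915 / (30) = 4261/2 s.
Target frame: (4261/2) × (60000/1001) = 127830000/1001 ≈ 127702.298 → 127702.
At 60 labels/s: frame 127702 → 00:35:28:22.

00:35:28:22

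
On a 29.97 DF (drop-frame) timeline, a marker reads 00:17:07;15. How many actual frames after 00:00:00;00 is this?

30793

As if non-drop at 30 labels/s: (0 × 3600 + 17 × 60 + 7) × 30 + 15 = 30825.
Minute boundaries passed: 17; those not divisible by 10: 17 − 1 = 16; dropped labels = 2 × 16 = 32.
Actual frame index = 30825 − 32 = 30793.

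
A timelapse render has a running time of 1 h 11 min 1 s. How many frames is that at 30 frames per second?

1 h 11 min 1 s = 4261 s.
Frames = 4261 × 30 = 127830.

127830 frames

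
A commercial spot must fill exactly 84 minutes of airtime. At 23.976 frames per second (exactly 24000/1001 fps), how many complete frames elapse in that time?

120839 frames

84 min = 5040 s.
Frames = 5040 × 24000/1001 = 17280000/143 ≈ 120839.1608.
Complete frames: 120839.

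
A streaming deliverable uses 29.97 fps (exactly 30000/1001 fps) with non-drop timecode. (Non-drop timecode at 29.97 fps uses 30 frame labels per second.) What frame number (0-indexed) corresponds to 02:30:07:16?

Total seconds to the label: (2 × 3600 + 30 × 60 + 7) = 9007.
Frame index = 9007 × 30 + 16 = 270226.

frame 270226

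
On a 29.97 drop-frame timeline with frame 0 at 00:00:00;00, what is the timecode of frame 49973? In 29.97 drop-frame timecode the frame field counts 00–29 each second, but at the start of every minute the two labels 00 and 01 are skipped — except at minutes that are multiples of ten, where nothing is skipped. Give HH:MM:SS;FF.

00:27:47;13

Ten DF minutes hold 17982 frames, so frame 49973 lies in block 2 (frames 35964–53945) with 14009 frames into that block.
The block's first minute is 1800 frames and the rest 1798 each; 14009 frames reaches minute 7, so 2 × 18 + 7 × 2 = 50 labels have been skipped so far.
Adding those back, label number 49973 + 50 = 50023 at 30 labels/s is 1667 s + 13 f = 0 h 27 min 47 s frame 13, i.e. 00:27:47;13.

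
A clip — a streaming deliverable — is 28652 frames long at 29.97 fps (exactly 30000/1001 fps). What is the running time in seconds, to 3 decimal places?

956.022 seconds

Running time = 28652 × 1001/30000 = 7170163/7500 s ≈ 956.022 s.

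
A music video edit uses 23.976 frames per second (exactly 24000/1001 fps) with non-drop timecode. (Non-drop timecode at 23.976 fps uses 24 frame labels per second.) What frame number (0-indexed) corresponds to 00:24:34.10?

Total seconds to the label: (0 × 3600 + 24 × 60 + 34) = 1474.
Frame index = 1474 × 24 + 10 = 35386.

35386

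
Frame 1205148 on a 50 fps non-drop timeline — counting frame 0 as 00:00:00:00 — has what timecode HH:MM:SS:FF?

1205148 ÷ 50 = 24102 full seconds, remainder 48 frames.
24102 s = 6 h 41 min 42 s.
Timecode: 06:41:42:48.

06:41:42:48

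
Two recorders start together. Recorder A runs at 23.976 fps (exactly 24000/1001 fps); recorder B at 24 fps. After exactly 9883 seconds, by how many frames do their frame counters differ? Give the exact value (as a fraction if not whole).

237192/1001 frames

A emits 24000/1001 × 9883 = 237192000/1001 frames; B emits 24 × 9883 = 237192.
Difference = 237192/1001 frames (≈ 236.9550); B is ahead of A.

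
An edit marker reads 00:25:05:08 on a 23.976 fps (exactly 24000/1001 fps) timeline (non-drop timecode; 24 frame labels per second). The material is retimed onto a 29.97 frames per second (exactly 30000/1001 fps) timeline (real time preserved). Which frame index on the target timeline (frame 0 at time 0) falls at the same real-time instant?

frame 45160

Source frame index: (0×3600 + 25×60 + 5) × 24 + 8 = 36128.
Real time: 36128 / (24000/1001) = 1130129/750 s.
Target frame: (1130129/750) × (30000/1001) = 45160.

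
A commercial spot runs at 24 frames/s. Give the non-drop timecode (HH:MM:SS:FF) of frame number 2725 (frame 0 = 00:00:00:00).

2725 ÷ 24 = 113 full seconds, remainder 13 frames.
113 s = 0 h 1 min 53 s.
Timecode: 00:01:53:13.

00:01:53:13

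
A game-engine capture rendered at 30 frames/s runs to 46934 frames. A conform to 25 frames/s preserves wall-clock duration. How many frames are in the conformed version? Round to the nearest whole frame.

Frames at target rate = 46934 × (25) / (30) = 117335/3 ≈ 39111.667.
Nearest whole frame: 39112.

39112 frames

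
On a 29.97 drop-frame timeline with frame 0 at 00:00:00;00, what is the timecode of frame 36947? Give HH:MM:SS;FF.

Ten DF minutes hold 17982 frames, so frame 36947 lies in block 2 (frames 35964–53945) with 983 frames into that block.
The block's first minute is 1800 frames and the rest 1798 each; 983 frames reaches minute 0, so 2 × 18 + 0 × 2 = 36 labels have been skipped so far.
Adding those back, label number 36947 + 36 = 36983 at 30 labels/s is 1232 s + 23 f = 0 h 20 min 32 s frame 23, i.e. 00:20:32;23.

00:20:32;23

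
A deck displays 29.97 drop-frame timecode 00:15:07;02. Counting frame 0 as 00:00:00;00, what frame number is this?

Complete 10-minute blocks: 1, each 17982 frames → 17982.
Remaining 5 whole minutes in the current block: 1800 + 4 × 1798 = 8992 frames.
Within the current minute: 7 × 30 + 2 − 2 = 210 (labels ;00/;01 skipped at this minute). Total = 17982 + 8992 + 210 = 27184.

27184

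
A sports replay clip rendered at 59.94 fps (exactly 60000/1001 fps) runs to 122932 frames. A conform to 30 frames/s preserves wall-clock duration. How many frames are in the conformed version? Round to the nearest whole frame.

61527 frames

Frames at target rate = 122932 × (30) / (60000/1001) = 30763733/500 ≈ 61527.466.
Nearest whole frame: 61527.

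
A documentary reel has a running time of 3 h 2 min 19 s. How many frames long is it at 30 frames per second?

328170 frames

3 h 2 min 19 s = 10939 s.
Frames = 10939 × 30 = 328170.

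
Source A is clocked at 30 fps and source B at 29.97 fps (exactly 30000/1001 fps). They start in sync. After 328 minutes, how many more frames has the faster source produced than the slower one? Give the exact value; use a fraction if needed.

590400/1001 frames

328 min = 19680 s.
A emits 30 × 19680 = 590400 frames; B emits 30000/1001 × 19680 = 590400000/1001.
Difference = 590400/1001 frames (≈ 589.8102); B is behind A.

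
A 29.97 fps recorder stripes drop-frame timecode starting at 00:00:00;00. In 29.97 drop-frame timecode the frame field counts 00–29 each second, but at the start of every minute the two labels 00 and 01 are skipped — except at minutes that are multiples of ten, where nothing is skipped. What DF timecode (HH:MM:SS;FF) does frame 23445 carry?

Ten DF minutes hold 17982 frames, so frame 23445 lies in block 1 (frames 17982–35963) with 5463 frames into that block.
The block's first minute is 1800 frames and the rest 1798 each; 5463 frames reaches minute 3, so 1 × 18 + 3 × 2 = 24 labels have been skipped so far.
Adding those back, label number 23445 + 24 = 23469 at 30 labels/s is 782 s + 9 f = 0 h 13 min 2 s frame 9, i.e. 00:13:02;09.

00:13:02;09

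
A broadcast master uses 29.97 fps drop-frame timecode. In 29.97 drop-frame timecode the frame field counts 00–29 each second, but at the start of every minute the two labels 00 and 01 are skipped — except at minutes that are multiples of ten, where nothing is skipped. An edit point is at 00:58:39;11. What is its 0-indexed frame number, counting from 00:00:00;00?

Complete 10-minute blocks: 5, each 17982 frames → 89910.
Remaining 8 whole minutes in the current block: 1800 + 7 × 1798 = 14386 frames.
Within the current minute: 39 × 30 + 11 − 2 = 1179 (labels ;00/;01 skipped at this minute). Total = 89910 + 14386 + 1179 = 105475.

105475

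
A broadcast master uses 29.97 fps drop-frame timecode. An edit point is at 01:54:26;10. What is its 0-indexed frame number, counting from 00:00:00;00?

205784

As if non-drop at 30 labels/s: (1 × 3600 + 54 × 60 + 26) × 30 + 10 = 205990.
Minute boundaries passed: 114; those not divisible by 10: 114 − 11 = 103; dropped labels = 2 × 103 = 206.
Actual frame index = 205990 − 206 = 205784.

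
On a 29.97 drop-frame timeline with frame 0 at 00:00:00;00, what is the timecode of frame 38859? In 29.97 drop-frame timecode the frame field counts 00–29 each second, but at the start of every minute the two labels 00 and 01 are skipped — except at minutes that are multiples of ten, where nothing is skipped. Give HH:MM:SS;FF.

Ten DF minutes hold 17982 frames, so frame 38859 lies in block 2 (frames 35964–53945) with 2895 frames into that block.
The block's first minute is 1800 frames and the rest 1798 each; 2895 frames reaches minute 1, so 2 × 18 + 1 × 2 = 38 labels have been skipped so far.
Adding those back, label number 38859 + 38 = 38897 at 30 labels/s is 1296 s + 17 f = 0 h 21 min 36 s frame 17, i.e. 00:21:36;17.

00:21:36;17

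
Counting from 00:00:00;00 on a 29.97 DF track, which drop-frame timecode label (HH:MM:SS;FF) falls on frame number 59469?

00:33:04;09

Ten DF minutes hold 17982 frames, so frame 59469 lies in block 3 (frames 53946–71927) with 5523 frames into that block.
The block's first minute is 1800 frames and the rest 1798 each; 5523 frames reaches minute 3, so 3 × 18 + 3 × 2 = 60 labels have been skipped so far.
Adding those back, label number 59469 + 60 = 59529 at 30 labels/s is 1984 s + 9 f = 0 h 33 min 4 s frame 9, i.e. 00:33:04;09.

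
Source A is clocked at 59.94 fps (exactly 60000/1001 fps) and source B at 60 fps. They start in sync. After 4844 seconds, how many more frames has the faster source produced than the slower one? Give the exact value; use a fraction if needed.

A emits 60000/1001 × 4844 = 41520000/143 frames; B emits 60 × 4844 = 290640.
Difference = 41520/143 frames (≈ 290.3497); B is ahead of A.

41520/143 frames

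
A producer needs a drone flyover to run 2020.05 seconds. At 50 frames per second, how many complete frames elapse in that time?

101002 frames

Frames = 2020.05 × 50 = 202005/2 ≈ 101002.5000.
Complete frames: 101002.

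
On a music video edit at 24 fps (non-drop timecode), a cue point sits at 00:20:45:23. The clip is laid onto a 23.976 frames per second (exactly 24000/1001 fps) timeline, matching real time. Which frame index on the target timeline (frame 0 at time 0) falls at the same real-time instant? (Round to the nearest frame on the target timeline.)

Source frame index: (0×3600 + 20×60 + 45) × 24 + 23 = 29903.
Real time: 29903 / (24) = 29903/24 s.
Target frame: (29903/24) × (24000/1001) = 29903000/1001 ≈ 29873.127 → 29873.

frame 29873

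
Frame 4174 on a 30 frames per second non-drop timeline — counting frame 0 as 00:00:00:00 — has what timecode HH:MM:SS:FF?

00:02:19:04

4174 ÷ 30 = 139 full seconds, remainder 4 frames.
139 s = 0 h 2 min 19 s.
Timecode: 00:02:19:04.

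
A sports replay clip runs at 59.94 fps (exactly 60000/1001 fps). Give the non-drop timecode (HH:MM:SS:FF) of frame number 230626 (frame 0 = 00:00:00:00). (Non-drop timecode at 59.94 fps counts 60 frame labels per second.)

01:04:03:46

230626 ÷ 60 = 3843 full seconds, remainder 46 frames.
3843 s = 1 h 4 min 3 s.
Timecode: 01:04:03:46.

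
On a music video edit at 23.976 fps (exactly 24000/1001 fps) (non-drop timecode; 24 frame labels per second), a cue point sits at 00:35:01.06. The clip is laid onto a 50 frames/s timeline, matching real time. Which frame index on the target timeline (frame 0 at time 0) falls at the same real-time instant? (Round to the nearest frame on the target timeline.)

frame 105168

Source frame index: (0×3600 + 35×60 + 1) × 24 + 6 = 50430.
Real time: 50430 / (24000/1001) = 1682681/800 s.
Target frame: (1682681/800) × (50) = 1682681/16 ≈ 105167.562 → 105168.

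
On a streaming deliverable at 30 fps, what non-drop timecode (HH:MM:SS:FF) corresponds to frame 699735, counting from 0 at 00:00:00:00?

06:28:44:15

699735 ÷ 30 = 23324 full seconds, remainder 15 frames.
23324 s = 6 h 28 min 44 s.
Timecode: 06:28:44:15.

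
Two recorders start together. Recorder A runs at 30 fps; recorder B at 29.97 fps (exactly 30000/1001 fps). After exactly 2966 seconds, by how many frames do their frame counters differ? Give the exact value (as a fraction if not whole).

88980/1001 frames

A emits 30 × 2966 = 88980 frames; B emits 30000/1001 × 2966 = 88980000/1001.
Difference = 88980/1001 frames (≈ 88.8911); B is behind A.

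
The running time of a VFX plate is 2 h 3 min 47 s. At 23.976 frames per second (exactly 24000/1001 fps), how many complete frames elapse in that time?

2 h 3 min 47 s = 7427 s.
Frames = 7427 × 24000/1001 = 25464000/143 ≈ 178069.9301.
Complete frames: 178069.

178069 frames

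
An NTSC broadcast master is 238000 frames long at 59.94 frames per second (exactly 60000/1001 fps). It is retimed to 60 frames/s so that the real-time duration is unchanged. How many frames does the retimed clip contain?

Target frames = source frames × (target rate / source rate) = 238000 × (60)/(60000/1001) = 238000 × 1001/1000 = 238238.

238238 frames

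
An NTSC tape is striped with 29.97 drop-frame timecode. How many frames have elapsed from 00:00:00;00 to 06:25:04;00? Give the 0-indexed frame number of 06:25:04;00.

As if non-drop at 30 labels/s: (6 × 3600 + 25 × 60 + 4) × 30 + 0 = 693120.
Minute boundaries passed: 385; those not divisible by 10: 385 − 38 = 347; dropped labels = 2 × 347 = 694.
Actual frame index = 693120 − 694 = 692426.

692426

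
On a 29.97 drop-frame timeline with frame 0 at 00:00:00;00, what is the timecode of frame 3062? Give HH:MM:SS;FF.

00:01:42;04

Ten DF minutes hold 17982 frames, so frame 3062 lies in block 0 (frames 0–17981) with 3062 frames into that block.
The block's first minute is 1800 frames and the rest 1798 each; 3062 frames reaches minute 1, so 0 × 18 + 1 × 2 = 2 labels have been skipped so far.
Adding those back, label number 3062 + 2 = 3064 at 30 labels/s is 102 s + 4 f = 0 h 1 min 42 s frame 4, i.e. 00:01:42;04.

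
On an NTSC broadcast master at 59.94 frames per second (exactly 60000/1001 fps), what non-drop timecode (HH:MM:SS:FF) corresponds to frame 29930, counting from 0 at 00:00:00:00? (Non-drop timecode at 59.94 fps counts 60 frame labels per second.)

00:08:18:50

29930 ÷ 60 = 498 full seconds, remainder 50 frames.
498 s = 0 h 8 min 18 s.
Timecode: 00:08:18:50.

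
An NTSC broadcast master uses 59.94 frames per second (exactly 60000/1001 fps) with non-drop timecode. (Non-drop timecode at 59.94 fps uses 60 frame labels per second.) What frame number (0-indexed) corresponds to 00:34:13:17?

Total seconds to the label: (0 × 3600 + 34 × 60 + 13) = 2053.
Frame index = 2053 × 60 + 17 = 123197.

frame 123197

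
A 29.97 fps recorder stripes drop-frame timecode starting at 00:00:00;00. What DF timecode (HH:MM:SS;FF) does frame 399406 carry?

03:42:06;26

Each 10-minute DF block holds 10 × 60 × 30 − 9 × 2 = 17982 frames. 399406 ÷ 17982 → 22 full blocks, remainder 3802.
Within the partial block the first minute is 1800 frames and each further minute 1798, so 2 further minute boundaries passed. Total skipped labels = 18 × 22 + 2 × 2 = 400.
Non-drop label index = 399406 + 400 = 399806; at 30 labels/s that is 03:42:06:26, i.e. DF 03:42:06;26.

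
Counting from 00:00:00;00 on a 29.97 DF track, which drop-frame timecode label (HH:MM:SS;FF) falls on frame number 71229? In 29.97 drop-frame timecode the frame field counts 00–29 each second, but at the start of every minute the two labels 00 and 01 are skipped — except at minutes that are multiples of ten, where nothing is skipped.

Each 10-minute DF block holds 10 × 60 × 30 − 9 × 2 = 17982 frames. 71229 ÷ 17982 → 3 full blocks, remainder 17283.
Within the partial block the first minute is 1800 frames and each further minute 1798, so 9 further minute boundaries passed. Total skipped labels = 18 × 3 + 2 × 9 = 72.
Non-drop label index = 71229 + 72 = 71301; at 30 labels/s that is 00:39:36:21, i.e. DF 00:39:36;21.

00:39:36;21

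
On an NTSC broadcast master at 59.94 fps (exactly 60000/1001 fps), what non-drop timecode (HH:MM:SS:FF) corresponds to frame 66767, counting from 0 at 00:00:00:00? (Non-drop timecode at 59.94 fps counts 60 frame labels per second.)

00:18:32:47

66767 ÷ 60 = 1112 full seconds, remainder 47 frames.
1112 s = 0 h 18 min 32 s.
Timecode: 00:18:32:47.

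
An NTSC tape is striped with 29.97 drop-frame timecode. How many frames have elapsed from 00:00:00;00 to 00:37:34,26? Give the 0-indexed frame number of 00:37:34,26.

Complete 10-minute blocks: 3, each 17982 frames → 53946.
Remaining 7 whole minutes in the current block: 1800 + 6 × 1798 = 12588 frames.
Within the current minute: 34 × 30 + 26 − 2 = 1044 (labels ;00/;01 skipped at this minute). Total = 53946 + 12588 + 1044 = 67578.

67578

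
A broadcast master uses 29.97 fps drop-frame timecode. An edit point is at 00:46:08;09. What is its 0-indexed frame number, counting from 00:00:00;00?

82965

Complete 10-minute blocks: 4, each 17982 frames → 71928.
Remaining 6 whole minutes in the current block: 1800 + 5 × 1798 = 10790 frames.
Within the current minute: 8 × 30 + 9 − 2 = 247 (labels ;00/;01 skipped at this minute). Total = 71928 + 10790 + 247 = 82965.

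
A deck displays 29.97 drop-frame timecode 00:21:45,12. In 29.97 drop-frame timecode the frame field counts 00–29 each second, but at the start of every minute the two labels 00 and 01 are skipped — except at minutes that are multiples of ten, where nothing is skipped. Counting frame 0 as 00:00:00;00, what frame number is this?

39124

Complete 10-minute blocks: 2, each 17982 frames → 35964.
Remaining 1 whole minute in the current block: 1800 + 0 × 1798 = 1800 frames.
Within the current minute: 45 × 30 + 12 − 2 = 1360 (labels ;00/;01 skipped at this minute). Total = 35964 + 1800 + 1360 = 39124.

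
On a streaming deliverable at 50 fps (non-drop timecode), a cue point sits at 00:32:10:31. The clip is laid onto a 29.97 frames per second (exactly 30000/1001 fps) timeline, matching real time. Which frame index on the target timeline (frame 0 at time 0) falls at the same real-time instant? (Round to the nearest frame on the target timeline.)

Source frame index: (0×3600 + 32×60 + 10) × 50 + 31 = 96531.
Real time: 96531 / (50) = 96531/50 s.
Target frame: (96531/50) × (30000/1001) = 57918600/1001 ≈ 57860.739 → 57861.

frame 57861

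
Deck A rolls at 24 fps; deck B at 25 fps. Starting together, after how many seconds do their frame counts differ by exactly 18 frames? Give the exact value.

18 seconds

The gap grows by |25 − 24| = 1 frame per second.
Time for a 18-frame gap: 18 ÷ (1) = 18 s.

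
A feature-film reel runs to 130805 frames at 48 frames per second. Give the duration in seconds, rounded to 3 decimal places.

2725.104 seconds

Running time = 130805 × 1/48 = 130805/48 s ≈ 2725.104 s.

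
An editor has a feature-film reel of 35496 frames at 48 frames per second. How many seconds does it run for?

739.5 seconds

Running time = 35496 / (48) = 739.5 s.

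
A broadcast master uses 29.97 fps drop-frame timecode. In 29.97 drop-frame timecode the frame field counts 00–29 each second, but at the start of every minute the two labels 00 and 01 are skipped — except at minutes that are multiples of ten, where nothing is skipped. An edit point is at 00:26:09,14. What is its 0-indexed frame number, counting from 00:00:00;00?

47036

As if non-drop at 30 labels/s: (0 × 3600 + 26 × 60 + 9) × 30 + 14 = 47084.
Minute boundaries passed: 26; those not divisible by 10: 26 − 2 = 24; dropped labels = 2 × 24 = 48.
Actual frame index = 47084 − 48 = 47036.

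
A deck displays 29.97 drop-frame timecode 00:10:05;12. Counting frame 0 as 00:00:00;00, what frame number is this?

18144

Complete 10-minute blocks: 1, each 17982 frames → 17982.
Remaining 0 whole minutes in the current block: 0 frames.
Within the current minute: 5 × 30 + 12 = 162. Total = 17982 + 0 + 162 = 18144.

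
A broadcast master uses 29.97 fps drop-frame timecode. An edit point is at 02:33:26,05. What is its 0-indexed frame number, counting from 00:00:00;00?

275909

As if non-drop at 30 labels/s: (2 × 3600 + 33 × 60 + 26) × 30 + 5 = 276185.
Minute boundaries passed: 153; those not divisible by 10: 153 − 15 = 138; dropped labels = 2 × 138 = 276.
Actual frame index = 276185 − 276 = 275909.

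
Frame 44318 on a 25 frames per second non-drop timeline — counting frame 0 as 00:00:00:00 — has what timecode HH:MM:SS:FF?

44318 ÷ 25 = 1772 full seconds, remainder 18 frames.
1772 s = 0 h 29 min 32 s.
Timecode: 00:29:32:18.

00:29:32:18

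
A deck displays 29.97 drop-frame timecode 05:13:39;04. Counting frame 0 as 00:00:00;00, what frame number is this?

564010

As if non-drop at 30 labels/s: (5 × 3600 + 13 × 60 + 39) × 30 + 4 = 564574.
Minute boundaries passed: 313; those not divisible by 10: 313 − 31 = 282; dropped labels = 2 × 282 = 564.
Actual frame index = 564574 − 564 = 564010.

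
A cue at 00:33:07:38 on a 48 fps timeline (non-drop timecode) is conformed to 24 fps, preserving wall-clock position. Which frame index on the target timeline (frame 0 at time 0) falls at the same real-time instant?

frame 47707

Source frame index: (0×3600 + 33×60 + 7) × 48 + 38 = 95414.
Real time: 95414 / (48) = 47707/24 s.
Target frame: (47707/24) × (24) = 47707.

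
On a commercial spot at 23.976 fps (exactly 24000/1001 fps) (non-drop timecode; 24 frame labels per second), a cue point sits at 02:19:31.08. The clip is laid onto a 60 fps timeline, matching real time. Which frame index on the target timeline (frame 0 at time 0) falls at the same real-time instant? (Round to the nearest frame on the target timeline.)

frame 502782

Source frame index: (2×3600 + 19×60 + 31) × 24 + 8 = 200912.
Real time: 200912 / (24000/1001) = 12569557/1500 s.
Target frame: (12569557/1500) × (60) = 12569557/25 ≈ 502782.280 → 502782.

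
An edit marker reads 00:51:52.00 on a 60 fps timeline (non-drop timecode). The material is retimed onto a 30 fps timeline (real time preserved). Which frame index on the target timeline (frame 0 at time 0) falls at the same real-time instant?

frame 93360

Source frame index: (0×3600 + 51×60 + 52) × 60 + 0 = 186720.
Real time: 186720 / (60) = 3112 s.
Target frame: (3112) × (30) = 93360.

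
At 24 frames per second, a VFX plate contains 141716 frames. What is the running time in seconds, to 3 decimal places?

5904.833 seconds

Running time = 141716 × 1/24 = 35429/6 s ≈ 5904.833 s.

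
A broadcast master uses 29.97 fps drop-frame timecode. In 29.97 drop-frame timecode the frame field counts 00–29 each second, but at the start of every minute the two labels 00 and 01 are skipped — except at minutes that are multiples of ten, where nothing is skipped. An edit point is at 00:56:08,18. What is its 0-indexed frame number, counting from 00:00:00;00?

As if non-drop at 30 labels/s: (0 × 3600 + 56 × 60 + 8) × 30 + 18 = 101058.
Minute boundaries passed: 56; those not divisible by 10: 56 − 5 = 51; dropped labels = 2 × 51 = 102.
Actual frame index = 101058 − 102 = 100956.

100956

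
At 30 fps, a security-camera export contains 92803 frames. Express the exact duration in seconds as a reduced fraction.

Running time = 92803 ÷ (30) = 92803 × 1/30 = 92803/30 s.

92803/30 seconds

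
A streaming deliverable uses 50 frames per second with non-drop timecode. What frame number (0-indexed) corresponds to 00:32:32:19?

frame 97619

Total seconds to the label: (0 × 3600 + 32 × 60 + 32) = 1952.
Frame index = 1952 × 50 + 19 = 97619.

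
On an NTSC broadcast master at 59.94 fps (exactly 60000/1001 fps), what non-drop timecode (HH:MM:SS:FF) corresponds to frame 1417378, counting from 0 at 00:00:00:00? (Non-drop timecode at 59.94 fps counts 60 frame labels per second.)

06:33:42:58

1417378 ÷ 60 = 23622 full seconds, remainder 58 frames.
23622 s = 6 h 33 min 42 s.
Timecode: 06:33:42:58.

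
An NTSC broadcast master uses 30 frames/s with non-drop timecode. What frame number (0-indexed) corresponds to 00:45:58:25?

82765

Total seconds to the label: (0 × 3600 + 45 × 60 + 58) = 2758.
Frame index = 2758 × 30 + 25 = 82765.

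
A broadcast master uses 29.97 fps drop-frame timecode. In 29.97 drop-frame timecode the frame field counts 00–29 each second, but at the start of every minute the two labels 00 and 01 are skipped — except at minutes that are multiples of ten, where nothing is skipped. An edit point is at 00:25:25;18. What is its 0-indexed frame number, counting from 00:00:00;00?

45722

As if non-drop at 30 labels/s: (0 × 3600 + 25 × 60 + 25) × 30 + 18 = 45768.
Minute boundaries passed: 25; those not divisible by 10: 25 − 2 = 23; dropped labels = 2 × 23 = 46.
Actual frame index = 45768 − 46 = 45722.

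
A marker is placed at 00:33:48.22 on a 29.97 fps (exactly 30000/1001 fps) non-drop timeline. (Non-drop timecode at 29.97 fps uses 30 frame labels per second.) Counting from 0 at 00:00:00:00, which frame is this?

frame 60862

Total seconds to the label: (0 × 3600 + 33 × 60 + 48) = 2028.
Frame index = 2028 × 30 + 22 = 60862.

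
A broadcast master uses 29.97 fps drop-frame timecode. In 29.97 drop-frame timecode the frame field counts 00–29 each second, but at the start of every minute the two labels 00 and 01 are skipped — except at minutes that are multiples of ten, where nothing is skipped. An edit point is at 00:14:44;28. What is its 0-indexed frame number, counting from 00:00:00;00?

Complete 10-minute blocks: 1, each 17982 frames → 17982.
Remaining 4 whole minutes in the current block: 1800 + 3 × 1798 = 7194 frames.
Within the current minute: 44 × 30 + 28 − 2 = 1346 (labels ;00/;01 skipped at this minute). Total = 17982 + 7194 + 1346 = 26522.

26522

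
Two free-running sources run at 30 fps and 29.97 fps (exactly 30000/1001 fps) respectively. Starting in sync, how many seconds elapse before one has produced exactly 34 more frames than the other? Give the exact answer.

The gap grows by |30000/1001 − 30| = 30/1001 frames per second.
Time for a 34-frame gap: 34 ÷ (30/1001) = 17017/15 s.

17017/15 seconds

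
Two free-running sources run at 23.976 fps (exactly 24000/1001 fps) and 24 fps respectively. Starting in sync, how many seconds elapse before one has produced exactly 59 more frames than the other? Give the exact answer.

59059/24 seconds

The gap grows by |24 − 24000/1001| = 24/1001 frames per second.
Time for a 59-frame gap: 59 ÷ (24/1001) = 59059/24 s.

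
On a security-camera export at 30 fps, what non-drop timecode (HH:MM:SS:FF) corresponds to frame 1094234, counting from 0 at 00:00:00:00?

10:07:54:14

1094234 ÷ 30 = 36474 full seconds, remainder 14 frames.
36474 s = 10 h 7 min 54 s.
Timecode: 10:07:54:14.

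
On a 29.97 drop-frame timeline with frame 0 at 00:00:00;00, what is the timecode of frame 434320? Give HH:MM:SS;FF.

Ten DF minutes hold 17982 frames, so frame 434320 lies in block 24 (frames 431568–449549) with 2752 frames into that block.
The block's first minute is 1800 frames and the rest 1798 each; 2752 frames reaches minute 1, so 24 × 18 + 1 × 2 = 434 labels have been skipped so far.
Adding those back, label number 434320 + 434 = 434754 at 30 labels/s is 14491 s + 24 f = 4 h 1 min 31 s frame 24, i.e. 04:01:31;24.

04:01:31;24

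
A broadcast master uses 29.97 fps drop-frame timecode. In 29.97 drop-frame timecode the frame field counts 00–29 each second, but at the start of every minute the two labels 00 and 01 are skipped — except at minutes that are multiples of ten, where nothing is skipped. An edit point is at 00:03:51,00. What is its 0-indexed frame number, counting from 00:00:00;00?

6924

As if non-drop at 30 labels/s: (0 × 3600 + 3 × 60 + 51) × 30 + 0 = 6930.
Minute boundaries passed: 3; those not divisible by 10: 3 − 0 = 3; dropped labels = 2 × 3 = 6.
Actual frame index = 6930 − 6 = 6924.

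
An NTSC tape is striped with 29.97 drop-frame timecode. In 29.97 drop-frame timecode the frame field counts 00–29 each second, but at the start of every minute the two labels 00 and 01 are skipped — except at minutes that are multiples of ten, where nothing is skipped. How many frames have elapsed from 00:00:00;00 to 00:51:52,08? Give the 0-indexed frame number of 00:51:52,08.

Complete 10-minute blocks: 5, each 17982 frames → 89910.
Remaining 1 whole minute in the current block: 1800 + 0 × 1798 = 1800 frames.
Within the current minute: 52 × 30 + 8 − 2 = 1566 (labels ;00/;01 skipped at this minute). Total = 89910 + 1800 + 1566 = 93276.

93276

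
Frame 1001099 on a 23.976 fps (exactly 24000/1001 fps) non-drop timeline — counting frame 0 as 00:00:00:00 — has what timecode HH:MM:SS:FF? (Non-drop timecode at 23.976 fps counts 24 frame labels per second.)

1001099 ÷ 24 = 41712 full seconds, remainder 11 frames.
41712 s = 11 h 35 min 12 s.
Timecode: 11:35:12:11.

11:35:12:11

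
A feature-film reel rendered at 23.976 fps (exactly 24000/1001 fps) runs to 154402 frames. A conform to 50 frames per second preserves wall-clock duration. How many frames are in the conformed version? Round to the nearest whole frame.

321993 frames

Frames at target rate = 154402 × (50) / (24000/1001) = 77278201/240 ≈ 321992.504.
Nearest whole frame: 321993.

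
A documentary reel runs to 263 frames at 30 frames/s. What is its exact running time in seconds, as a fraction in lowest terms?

263/30 seconds

Running time = 263 ÷ (30) = 263 × 1/30 = 263/30 s.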